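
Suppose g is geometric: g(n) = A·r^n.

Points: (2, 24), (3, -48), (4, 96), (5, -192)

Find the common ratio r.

Consecutive ratio: -48/24 = -2, and 96/(-48) = -2, so r = -2.
Then A·(-2)^2 = 24 gives A = 6, and g(n) = 6·(-2)^n.

-2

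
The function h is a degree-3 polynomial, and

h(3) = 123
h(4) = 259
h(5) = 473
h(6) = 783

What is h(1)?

Write h(m) = am³ + bm² + cm + d; the 4 given values yield a linear system in the 4 coefficients.
Solving, h(m) = 3m³ + 3m² + 4m + 3.
Then h(1) = 13.

13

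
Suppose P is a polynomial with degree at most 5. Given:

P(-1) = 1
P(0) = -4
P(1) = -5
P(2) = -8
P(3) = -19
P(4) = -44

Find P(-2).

Write P(m) = am^5 + bm^4 + cm³ + dm² + em + p; the 6 given values yield a linear system in the 6 coefficients.
Solving, the top 2 coefficients vanish, and P(m) = -m³ + 2m² - 2m - 4.
Then P(-2) = 16.

16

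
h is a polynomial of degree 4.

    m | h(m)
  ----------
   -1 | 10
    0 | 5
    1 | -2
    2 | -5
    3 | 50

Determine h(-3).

Write h(m) = am^4 + bm³ + cm² + dm + e; the 5 given values yield a linear system in the 5 coefficients.
Solving, h(m) = 2m^4 - 3m³ - 3m² - 3m + 5.
Then h(-3) = 230.

230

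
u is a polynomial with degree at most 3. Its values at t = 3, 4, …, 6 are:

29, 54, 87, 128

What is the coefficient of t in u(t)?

First differences: 25, 33, 41. Second differences: 8, 8.
Level-2 differences are constant, so u has degree 2.
Fitting a degree-2 polynomial gives u(t) = 4t² - 3t + 2.
The coefficient of t is -3.

-3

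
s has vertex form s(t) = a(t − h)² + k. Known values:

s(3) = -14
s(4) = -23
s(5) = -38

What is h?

2

First differences -9, -15; second difference -6 = 2a, so a = -3.
Expanding, the t-coefficient is −2ah = 6h; matching it to the data gives h = 2, and then k = -11.
So s(t) = -3(t − 2)² − 11.
Hence h = 2.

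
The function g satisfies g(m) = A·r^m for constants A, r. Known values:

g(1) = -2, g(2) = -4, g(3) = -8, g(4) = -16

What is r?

Consecutive ratio: -4/(-2) = 2, and -8/(-4) = 2, so r = 2.
Then A·2^1 = -2 gives A = -1, and g(m) = -1·2^m.

2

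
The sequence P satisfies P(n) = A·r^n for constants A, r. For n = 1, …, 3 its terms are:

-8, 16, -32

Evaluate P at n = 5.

Consecutive ratio: 16/(-8) = -2, and -32/16 = -2, so r = -2.
Then A·(-2)^1 = -8 gives A = 4, and P(n) = 4·(-2)^n.
P(5) = 4·(-2)^5 = -128.

-128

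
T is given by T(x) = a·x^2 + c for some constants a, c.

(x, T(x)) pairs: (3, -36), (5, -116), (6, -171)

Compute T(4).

From T(3) = -36 and T(5) = -116: 9a + c = -36 and 25a + c = -116.
Subtracting: 16a = -80, so a = -5; then c = -36 − (-5)·9 = 9.
So T(x) = -5x² + 9, and T(4) = -71.

-71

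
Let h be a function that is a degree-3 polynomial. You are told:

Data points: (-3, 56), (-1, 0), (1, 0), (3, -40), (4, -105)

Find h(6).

Write h(t) = at³ + bt² + ct + d; the 5 given values yield a linear system in the 4 coefficients.
Solving, h(t) = -2t³ + t² + 2t - 1.
Then h(6) = -385.

-385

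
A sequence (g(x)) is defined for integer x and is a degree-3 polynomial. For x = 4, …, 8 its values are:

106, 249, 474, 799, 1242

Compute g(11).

3459

First differences: 143, 225, 325, 443. Second differences: 82, 100, 118. Third differences: 18, 18.
Level-3 differences are constant, so g has degree 3.
Fitting a degree-3 polynomial gives g(x) = 3x³ - 4x² - 4x - 6.
Then g(11) = 3459.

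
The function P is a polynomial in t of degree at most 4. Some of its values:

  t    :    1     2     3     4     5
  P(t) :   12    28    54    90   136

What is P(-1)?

Write P(t) = at^4 + bt³ + ct² + dt + e; the 5 given values yield a linear system in the 5 coefficients.
Solving, the top 2 coefficients vanish, and P(t) = 5t² + t + 6.
Then P(-1) = 10.

10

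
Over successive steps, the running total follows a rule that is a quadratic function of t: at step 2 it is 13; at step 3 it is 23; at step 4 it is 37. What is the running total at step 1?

Write the value at t as h(t).
Write h(t) = at² + bt + c; the 3 given values yield a linear system in the 3 coefficients.
Solving, h(t) = 2t² + 5.
Then h(1) = 7.

7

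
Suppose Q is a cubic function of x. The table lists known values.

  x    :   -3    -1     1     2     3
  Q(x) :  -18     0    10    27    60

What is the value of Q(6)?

Write Q(x) = ax³ + bx² + cx + d; the 5 given values yield a linear system in the 4 coefficients.
Solving, Q(x) = x³ + 2x² + 4x + 3.
Then Q(6) = 315.

315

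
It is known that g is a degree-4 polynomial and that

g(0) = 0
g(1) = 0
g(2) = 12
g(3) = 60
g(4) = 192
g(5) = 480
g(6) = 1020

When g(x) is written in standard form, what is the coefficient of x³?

First differences: 0, 12, 48, 132, 288, 540. Second differences: 12, 36, 84, 156, 252. Third differences: 24, 48, 72, 96. Fourth differences: 24, 24, 24.
Level-4 differences are constant, so g has degree 4.
Fitting a degree-4 polynomial gives g(x) = x^4 - 2x³ + 5x² - 4x.
The coefficient of x³ is -2.

-2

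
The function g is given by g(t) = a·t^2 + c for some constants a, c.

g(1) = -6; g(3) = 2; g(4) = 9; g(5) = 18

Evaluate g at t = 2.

From g(1) = -6 and g(3) = 2: 1a + c = -6 and 9a + c = 2.
Subtracting: 8a = 8, so a = 1; then c = -6 − 1·1 = -7.
So g(t) = 1t² − 7, and g(2) = -3.

-3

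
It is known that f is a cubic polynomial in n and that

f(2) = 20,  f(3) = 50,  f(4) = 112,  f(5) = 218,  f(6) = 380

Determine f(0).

First differences: 30, 62, 106, 162. Second differences: 32, 44, 56. Third differences: 12, 12.
Level-3 differences are constant, so f has degree 3.
Fitting a degree-3 polynomial gives f(n) = 2n³ - 2n² + 2n + 8.
Then f(0) = 8.

8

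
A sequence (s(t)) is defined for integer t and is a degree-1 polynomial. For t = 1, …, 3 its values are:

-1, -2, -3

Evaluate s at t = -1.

1

First differences: -1, -1.
Level-1 differences are constant, so s has degree 1.
Fitting a degree-1 polynomial gives s(t) = -t.
Then s(-1) = 1.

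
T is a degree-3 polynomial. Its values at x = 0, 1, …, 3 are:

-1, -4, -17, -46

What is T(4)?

-97

Write T(x) = ax³ + bx² + cx + d; the 4 given values yield a linear system in the 4 coefficients.
Solving, T(x) = -x³ - 2x² - 1.
Then T(4) = -97.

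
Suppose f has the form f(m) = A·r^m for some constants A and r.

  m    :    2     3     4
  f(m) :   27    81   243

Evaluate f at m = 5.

Consecutive ratio: 81/27 = 3, and 243/81 = 3, so r = 3.
Then A·3^2 = 27 gives A = 3, and f(m) = 3·3^m.
f(5) = 3·3^5 = 729.

729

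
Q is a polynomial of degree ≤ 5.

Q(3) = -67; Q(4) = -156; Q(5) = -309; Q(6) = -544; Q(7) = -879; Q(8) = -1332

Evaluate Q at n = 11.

-3579

Write Q(n) = an^5 + bn^4 + cn³ + dn² + en + p; the 6 given values yield a linear system in the 6 coefficients.
Solving, the top 2 coefficients vanish, and Q(n) = -3n³ + 4n² - 6n - 4.
Then Q(11) = -3579.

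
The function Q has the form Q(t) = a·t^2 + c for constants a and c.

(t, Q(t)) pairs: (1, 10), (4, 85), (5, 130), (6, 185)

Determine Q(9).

410

From Q(1) = 10 and Q(4) = 85: 1a + c = 10 and 16a + c = 85.
Subtracting: 15a = 75, so a = 5; then c = 10 − 5·1 = 5.
So Q(t) = 5t² + 5, and Q(9) = 410.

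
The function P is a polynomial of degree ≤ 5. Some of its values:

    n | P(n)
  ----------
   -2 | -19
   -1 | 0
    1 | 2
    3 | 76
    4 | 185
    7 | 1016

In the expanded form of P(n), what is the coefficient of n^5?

Write P(n) = an^5 + bn^4 + cn³ + dn² + en + p; the 6 given values yield a linear system in the 6 coefficients.
Solving, the top 2 coefficients vanish, and P(n) = 3n³ - 2n + 1.
The coefficient of n^5 is 0.

0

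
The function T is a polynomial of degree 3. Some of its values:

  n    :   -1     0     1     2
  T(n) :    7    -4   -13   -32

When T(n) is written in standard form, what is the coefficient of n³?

Write T(n) = an³ + bn² + cn + d; the 4 given values yield a linear system in the 4 coefficients.
Solving, T(n) = -2n³ + n² - 8n - 4.
The coefficient of n³ is -2.

-2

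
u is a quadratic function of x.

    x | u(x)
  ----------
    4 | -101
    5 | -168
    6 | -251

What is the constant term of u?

Write u(x) = ax² + bx + c; the 3 given values yield a linear system in the 3 coefficients.
Solving, u(x) = -8x² + 5x + 7.
The constant term is u(0) = 7.

7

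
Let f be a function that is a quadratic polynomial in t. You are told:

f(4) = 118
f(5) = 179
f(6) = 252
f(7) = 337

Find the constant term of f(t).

First differences: 61, 73, 85. Second differences: 12, 12.
Level-2 differences are constant, so f has degree 2.
Fitting a degree-2 polynomial gives f(t) = 6t² + 7t - 6.
The constant term is f(0) = -6.

-6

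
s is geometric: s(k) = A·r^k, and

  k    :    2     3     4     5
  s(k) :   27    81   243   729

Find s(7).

Consecutive ratio: 81/27 = 3, and 243/81 = 3, so r = 3.
Then A·3^2 = 27 gives A = 3, and s(k) = 3·3^k.
s(7) = 3·3^7 = 6561.

6561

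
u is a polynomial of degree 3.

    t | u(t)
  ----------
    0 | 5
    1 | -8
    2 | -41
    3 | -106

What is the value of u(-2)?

Write u(t) = at³ + bt² + ct + d; the 4 given values yield a linear system in the 4 coefficients.
Solving, u(t) = -2t³ - 4t² - 7t + 5.
Then u(-2) = 19.

19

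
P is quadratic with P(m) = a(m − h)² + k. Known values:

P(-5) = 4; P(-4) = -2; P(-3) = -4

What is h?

-3

First differences -6, -2; second difference 4 = 2a, so a = 2.
Expanding, the m-coefficient is −2ah = -4h; matching it to the data gives h = -3, and then k = -4.
So P(m) = 2(m + 3)² − 4.
Hence h = -3.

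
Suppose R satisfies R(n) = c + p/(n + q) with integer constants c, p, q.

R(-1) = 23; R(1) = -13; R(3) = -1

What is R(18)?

4

(R(n) − c)(n + q) = p for each data point; the three points give a linear system in c and q, then p follows.
Solving: c = 5, q = 0, p = -18, so R(n) = 5 − 18/(n + 0).
Then R(18) = 5 − 18/18 = 4.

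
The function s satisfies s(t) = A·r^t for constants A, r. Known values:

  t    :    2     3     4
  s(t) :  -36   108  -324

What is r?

Consecutive ratio: 108/(-36) = -3, and -324/108 = -3, so r = -3.
Then A·(-3)^2 = -36 gives A = -4, and s(t) = -4·(-3)^t.

-3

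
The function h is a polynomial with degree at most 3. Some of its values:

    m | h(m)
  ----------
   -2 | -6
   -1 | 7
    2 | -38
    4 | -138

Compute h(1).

-9

Write h(m) = am³ + bm² + cm + d; the 4 given values yield a linear system in the 4 coefficients.
Solving, the leading coefficient vanishes, and h(m) = -7m² - 8m + 6.
Then h(1) = -9.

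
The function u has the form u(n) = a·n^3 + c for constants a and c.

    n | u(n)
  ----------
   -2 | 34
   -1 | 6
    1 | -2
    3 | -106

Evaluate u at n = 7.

From u(-2) = 34 and u(-1) = 6: -8a + c = 34 and -1a + c = 6.
Subtracting: 7a = -28, so a = -4; then c = 34 − (-4)·(-8) = 2.
So u(n) = -4n³ + 2, and u(7) = -1370.

-1370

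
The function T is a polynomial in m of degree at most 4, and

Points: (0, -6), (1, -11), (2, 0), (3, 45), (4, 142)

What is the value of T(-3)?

-75

Write T(m) = am^4 + bm³ + cm² + dm + e; the 5 given values yield a linear system in the 5 coefficients.
Solving, the leading coefficient vanishes, and T(m) = 3m³ - m² - 7m - 6.
Then T(-3) = -75.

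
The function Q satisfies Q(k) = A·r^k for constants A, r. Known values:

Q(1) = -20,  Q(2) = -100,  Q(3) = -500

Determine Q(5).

Consecutive ratio: -100/(-20) = 5, and -500/(-100) = 5, so r = 5.
Then A·5^1 = -20 gives A = -4, and Q(k) = -4·5^k.
Q(5) = -4·5^5 = -12500.

-12500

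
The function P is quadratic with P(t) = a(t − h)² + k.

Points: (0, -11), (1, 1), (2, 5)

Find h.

First differences 12, 4; second difference -8 = 2a, so a = -4.
Expanding, the t-coefficient is −2ah = 8h; matching it to the data gives h = 2, and then k = 5.
So P(t) = -4(t − 2)² + 5.
Hence h = 2.

2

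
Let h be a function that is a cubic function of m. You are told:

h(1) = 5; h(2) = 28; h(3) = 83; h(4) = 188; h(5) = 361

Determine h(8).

1468

Write h(m) = am³ + bm² + cm + d; the 5 given values yield a linear system in the 4 coefficients.
Solving, h(m) = 3m³ - 2m² + 8m - 4.
Then h(8) = 1468.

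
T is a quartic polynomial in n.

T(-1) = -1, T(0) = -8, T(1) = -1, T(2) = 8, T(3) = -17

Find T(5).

-433

Write T(n) = an^4 + bn³ + cn² + dn + e; the 5 given values yield a linear system in the 5 coefficients.
Solving, T(n) = -n^4 + 8n² - 8.
Then T(5) = -433.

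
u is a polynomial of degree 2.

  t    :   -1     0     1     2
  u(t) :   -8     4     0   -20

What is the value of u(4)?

First differences: 12, -4, -20. Second differences: -16, -16.
Level-2 differences are constant, so u has degree 2.
Fitting a degree-2 polynomial gives u(t) = -8t² + 4t + 4.
Then u(4) = -108.

-108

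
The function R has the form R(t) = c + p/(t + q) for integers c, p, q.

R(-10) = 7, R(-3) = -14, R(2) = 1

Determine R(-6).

13

(R(t) − c)(t + q) = p for each data point; the three points give a linear system in c and q, then p follows.
Solving: c = 4, q = 4, p = -18, so R(t) = 4 − 18/(t + 4).
Then R(-6) = 4 − 18/(-2) = 13.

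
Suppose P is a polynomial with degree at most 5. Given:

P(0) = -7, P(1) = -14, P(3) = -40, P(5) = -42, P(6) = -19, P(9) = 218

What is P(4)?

-47

Write P(t) = at^5 + bt^4 + ct³ + dt² + et + p; the 6 given values yield a linear system in the 6 coefficients.
Solving, the top 2 coefficients vanish, and P(t) = t³ - 6t² - 2t - 7.
Then P(4) = -47.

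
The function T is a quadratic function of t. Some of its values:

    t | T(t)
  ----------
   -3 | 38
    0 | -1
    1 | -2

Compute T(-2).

19

Write T(t) = at² + bt + c; the 3 given values yield a linear system in the 3 coefficients.
Solving, T(t) = 3t² - 4t - 1.
Then T(-2) = 19.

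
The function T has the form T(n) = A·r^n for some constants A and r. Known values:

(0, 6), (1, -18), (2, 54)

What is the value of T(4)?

486

Consecutive ratio: -18/6 = -3, and 54/(-18) = -3, so r = -3.
Then A·(-3)^0 = 6 gives A = 6, and T(n) = 6·(-3)^n.
T(4) = 6·(-3)^4 = 486.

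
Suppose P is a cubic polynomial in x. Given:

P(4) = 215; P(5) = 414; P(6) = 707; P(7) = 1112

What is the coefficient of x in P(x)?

-2

Write P(x) = ax³ + bx² + cx + d; the 4 given values yield a linear system in the 4 coefficients.
Solving, P(x) = 3x³ + 2x² - 2x - 1.
The coefficient of x is -2.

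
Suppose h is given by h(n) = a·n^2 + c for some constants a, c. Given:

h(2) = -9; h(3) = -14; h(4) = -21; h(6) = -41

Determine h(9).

-86

From h(2) = -9 and h(3) = -14: 4a + c = -9 and 9a + c = -14.
Subtracting: 5a = -5, so a = -1; then c = -9 − (-1)·4 = -5.
So h(n) = -1n² − 5, and h(9) = -86.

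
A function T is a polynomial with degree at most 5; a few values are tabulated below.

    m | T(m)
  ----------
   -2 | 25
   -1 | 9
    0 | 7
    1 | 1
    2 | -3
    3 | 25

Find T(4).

139

First differences: -16, -2, -6, -4, 28. Second differences: 14, -4, 2, 32. Third differences: -18, 6, 30. Fourth differences: 24, 24.
Level-4 differences are constant, so T has degree 4.
Extending the table by one column gives the next first difference 114, so T(4) = 25 + 114 = 139.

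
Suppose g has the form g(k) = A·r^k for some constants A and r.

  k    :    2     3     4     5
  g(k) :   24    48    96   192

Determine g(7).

768

Consecutive ratio: 48/24 = 2, and 96/48 = 2, so r = 2.
Then A·2^2 = 24 gives A = 6, and g(k) = 6·2^k.
g(7) = 6·2^7 = 768.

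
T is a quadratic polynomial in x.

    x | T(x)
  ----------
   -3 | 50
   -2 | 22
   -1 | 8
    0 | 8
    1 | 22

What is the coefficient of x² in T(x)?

Write T(x) = ax² + bx + c; the 5 given values yield a linear system in the 3 coefficients.
Solving, T(x) = 7x² + 7x + 8.
The coefficient of x² is 7.

7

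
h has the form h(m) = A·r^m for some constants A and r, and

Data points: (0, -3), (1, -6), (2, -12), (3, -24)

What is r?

2

Consecutive ratio: -6/(-3) = 2, and -12/(-6) = 2, so r = 2.
Then A·2^0 = -3 gives A = -3, and h(m) = -3·2^m.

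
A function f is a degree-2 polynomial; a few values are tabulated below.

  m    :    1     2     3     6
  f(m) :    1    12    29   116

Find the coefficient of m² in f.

Write f(m) = am² + bm + c; the 4 given values yield a linear system in the 3 coefficients.
Solving, f(m) = 3m² + 2m - 4.
The coefficient of m² is 3.

3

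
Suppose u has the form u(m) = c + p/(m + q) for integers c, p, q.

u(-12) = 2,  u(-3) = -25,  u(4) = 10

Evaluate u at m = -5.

(u(m) − c)(m + q) = p for each data point; the three points give a linear system in c and q, then p follows.
Solving: c = 5, q = 2, p = 30, so u(m) = 5 + 30/(m + 2).
Then u(-5) = 5 + 30/(-3) = -5.

-5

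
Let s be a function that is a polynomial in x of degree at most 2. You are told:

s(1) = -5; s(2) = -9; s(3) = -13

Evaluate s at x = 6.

-25

Write s(x) = ax² + bx + c; the 3 given values yield a linear system in the 3 coefficients.
Solving, the leading coefficient vanishes, and s(x) = -4x - 1.
Then s(6) = -25.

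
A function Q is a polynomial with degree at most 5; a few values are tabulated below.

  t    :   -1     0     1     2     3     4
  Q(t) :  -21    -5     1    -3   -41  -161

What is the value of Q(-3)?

-203

First differences: 16, 6, -4, -38, -120. Second differences: -10, -10, -34, -82. Third differences: 0, -24, -48. Fourth differences: -24, -24.
Level-4 differences are constant, so Q has degree 4.
Fitting a degree-4 polynomial gives Q(t) = -t^4 + 2t³ - 4t² + 9t - 5.
Then Q(-3) = -203.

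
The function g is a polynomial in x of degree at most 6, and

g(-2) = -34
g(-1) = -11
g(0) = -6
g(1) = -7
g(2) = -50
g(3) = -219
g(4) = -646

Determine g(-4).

First differences: 23, 5, -1, -43, -169, -427. Second differences: -18, -6, -42, -126, -258. Third differences: 12, -36, -84, -132. Fourth differences: -48, -48, -48.
Level-4 differences are constant, so g has degree 4.
Fitting a degree-4 polynomial gives g(x) = -2x^4 - 2x³ - x² + 4x - 6.
Then g(-4) = -422.

-422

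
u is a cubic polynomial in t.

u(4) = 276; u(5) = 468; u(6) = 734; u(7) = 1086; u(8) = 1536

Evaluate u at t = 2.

66

First differences: 192, 266, 352, 450. Second differences: 74, 86, 98. Third differences: 12, 12.
Level-3 differences are constant, so u has degree 3.
Fitting a degree-3 polynomial gives u(t) = 2t³ + 7t² + 7t + 8.
Then u(2) = 66.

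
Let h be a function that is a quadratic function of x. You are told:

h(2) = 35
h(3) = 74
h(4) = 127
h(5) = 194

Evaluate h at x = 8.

479

First differences: 39, 53, 67. Second differences: 14, 14.
Level-2 differences are constant, so h has degree 2.
Fitting a degree-2 polynomial gives h(x) = 7x² + 4x - 1.
Then h(8) = 479.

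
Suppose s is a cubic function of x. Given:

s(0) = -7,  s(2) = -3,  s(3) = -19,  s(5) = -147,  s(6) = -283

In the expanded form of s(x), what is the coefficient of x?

2

Write s(x) = ax³ + bx² + cx + d; the 5 given values yield a linear system in the 4 coefficients.
Solving, s(x) = -2x³ + 4x² + 2x - 7.
The coefficient of x is 2.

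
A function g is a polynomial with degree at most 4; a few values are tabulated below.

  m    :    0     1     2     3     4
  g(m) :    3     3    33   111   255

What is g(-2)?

21

First differences: 0, 30, 78, 144. Second differences: 30, 48, 66. Third differences: 18, 18.
Level-3 differences are constant, so g has degree 3.
Fitting a degree-3 polynomial gives g(m) = 3m³ + 6m² - 9m + 3.
Then g(-2) = 21.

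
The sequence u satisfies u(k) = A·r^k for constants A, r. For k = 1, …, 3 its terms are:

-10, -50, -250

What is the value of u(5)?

-6250

Consecutive ratio: -50/(-10) = 5, and -250/(-50) = 5, so r = 5.
Then A·5^1 = -10 gives A = -2, and u(k) = -2·5^k.
u(5) = -2·5^5 = -6250.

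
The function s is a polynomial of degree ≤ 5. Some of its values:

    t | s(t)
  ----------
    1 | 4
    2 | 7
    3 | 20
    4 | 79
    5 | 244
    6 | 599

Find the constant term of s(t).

-1

First differences: 3, 13, 59, 165, 355. Second differences: 10, 46, 106, 190. Third differences: 36, 60, 84. Fourth differences: 24, 24.
Level-4 differences are constant, so s has degree 4.
Fitting a degree-4 polynomial gives s(t) = t^4 - 4t³ + 4t² + 4t - 1.
The constant term is s(0) = -1.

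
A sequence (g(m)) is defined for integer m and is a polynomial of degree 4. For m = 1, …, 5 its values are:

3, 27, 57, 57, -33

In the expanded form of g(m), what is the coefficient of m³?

4

Write g(m) = am^4 + bm³ + cm² + dm + e; the 5 given values yield a linear system in the 5 coefficients.
Solving, g(m) = -m^4 + 4m³ + 4m² - m - 3.
The coefficient of m³ is 4.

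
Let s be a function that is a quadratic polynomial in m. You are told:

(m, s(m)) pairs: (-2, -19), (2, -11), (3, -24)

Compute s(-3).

-36

Write s(m) = am² + bm + c; the 3 given values yield a linear system in the 3 coefficients.
Solving, s(m) = -3m² + 2m - 3.
Then s(-3) = -36.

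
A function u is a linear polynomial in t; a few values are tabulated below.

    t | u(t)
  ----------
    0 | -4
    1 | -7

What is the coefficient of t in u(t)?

Write u(t) = at + b; the 2 given values yield a linear system in the 2 coefficients.
Solving, u(t) = -3t - 4.
The coefficient of t is -3.

-3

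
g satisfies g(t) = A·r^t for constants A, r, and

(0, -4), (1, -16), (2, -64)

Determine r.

Consecutive ratio: -16/(-4) = 4, and -64/(-16) = 4, so r = 4.
Then A·4^0 = -4 gives A = -4, and g(t) = -4·4^t.

4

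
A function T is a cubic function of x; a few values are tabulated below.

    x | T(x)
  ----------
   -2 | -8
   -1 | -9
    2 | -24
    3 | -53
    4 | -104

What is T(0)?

-8

Write T(x) = ax³ + bx² + cx + d; the 5 given values yield a linear system in the 4 coefficients.
Solving, T(x) = -x³ - 2x² - 8.
The constant term is T(0) = -8.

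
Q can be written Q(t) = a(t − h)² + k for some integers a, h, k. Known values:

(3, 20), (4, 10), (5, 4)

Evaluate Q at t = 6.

2

First differences -10, -6; second difference 4 = 2a, so a = 2.
Expanding, the t-coefficient is −2ah = -4h; matching it to the data gives h = 6, and then k = 2.
So Q(t) = 2(t − 6)² + 2.
Q(6) = 2·0² + 2 = 2.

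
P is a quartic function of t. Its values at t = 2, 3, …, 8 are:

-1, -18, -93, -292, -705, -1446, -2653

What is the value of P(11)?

-10810

First differences: -17, -75, -199, -413, -741, -1207. Second differences: -58, -124, -214, -328, -466. Third differences: -66, -90, -114, -138. Fourth differences: -24, -24, -24.
Level-4 differences are constant, so P has degree 4.
Fitting a degree-4 polynomial gives P(t) = -t^4 + 3t³ - t² - 4t + 3.
Then P(11) = -10810.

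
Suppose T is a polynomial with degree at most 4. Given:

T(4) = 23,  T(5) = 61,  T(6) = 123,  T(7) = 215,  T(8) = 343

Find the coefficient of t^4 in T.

0

First differences: 38, 62, 92, 128. Second differences: 24, 30, 36. Third differences: 6, 6.
Level-3 differences are constant, so T has degree 3.
Fitting a degree-3 polynomial gives T(t) = t³ - 3t² + 4t - 9.
The coefficient of t^4 is 0.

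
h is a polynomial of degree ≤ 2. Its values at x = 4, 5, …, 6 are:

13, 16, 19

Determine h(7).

22

Write h(x) = ax² + bx + c; the 3 given values yield a linear system in the 3 coefficients.
Solving, the leading coefficient vanishes, and h(x) = 3x + 1.
Then h(7) = 22.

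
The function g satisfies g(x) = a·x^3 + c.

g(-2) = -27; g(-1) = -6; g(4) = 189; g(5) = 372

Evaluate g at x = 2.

21

From g(-2) = -27 and g(-1) = -6: -8a + c = -27 and -1a + c = -6.
Subtracting: 7a = 21, so a = 3; then c = -27 − 3·(-8) = -3.
So g(x) = 3x³ − 3, and g(2) = 21.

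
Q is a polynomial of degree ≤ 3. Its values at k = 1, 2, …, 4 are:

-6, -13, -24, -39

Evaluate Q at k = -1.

Write Q(k) = ak³ + bk² + ck + d; the 4 given values yield a linear system in the 4 coefficients.
Solving, the leading coefficient vanishes, and Q(k) = -2k² - k - 3.
Then Q(-1) = -4.

-4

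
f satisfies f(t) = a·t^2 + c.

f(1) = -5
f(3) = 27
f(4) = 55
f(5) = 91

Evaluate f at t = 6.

135

From f(1) = -5 and f(3) = 27: 1a + c = -5 and 9a + c = 27.
Subtracting: 8a = 32, so a = 4; then c = -5 − 4·1 = -9.
So f(t) = 4t² − 9, and f(6) = 135.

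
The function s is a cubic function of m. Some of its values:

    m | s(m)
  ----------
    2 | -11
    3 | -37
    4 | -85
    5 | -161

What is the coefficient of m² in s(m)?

Write s(m) = am³ + bm² + cm + d; the 4 given values yield a linear system in the 4 coefficients.
Solving, s(m) = -m³ - 2m² + 3m - 1.
The coefficient of m² is -2.

-2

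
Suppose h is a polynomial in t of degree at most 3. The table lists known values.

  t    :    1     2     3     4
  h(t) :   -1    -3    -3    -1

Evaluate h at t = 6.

9

Write h(t) = at³ + bt² + ct + d; the 4 given values yield a linear system in the 4 coefficients.
Solving, the leading coefficient vanishes, and h(t) = t² - 5t + 3.
Then h(6) = 9.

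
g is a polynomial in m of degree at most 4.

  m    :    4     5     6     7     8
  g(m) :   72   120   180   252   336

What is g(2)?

First differences: 48, 60, 72, 84. Second differences: 12, 12, 12.
Level-2 differences are constant, so g has degree 2.
Fitting a degree-2 polynomial gives g(m) = 6m² - 6m.
Then g(2) = 12.

12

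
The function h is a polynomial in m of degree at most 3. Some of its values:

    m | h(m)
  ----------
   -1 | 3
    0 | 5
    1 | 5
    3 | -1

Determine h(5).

Write h(m) = am³ + bm² + cm + d; the 4 given values yield a linear system in the 4 coefficients.
Solving, the leading coefficient vanishes, and h(m) = -m² + m + 5.
Then h(5) = -15.

-15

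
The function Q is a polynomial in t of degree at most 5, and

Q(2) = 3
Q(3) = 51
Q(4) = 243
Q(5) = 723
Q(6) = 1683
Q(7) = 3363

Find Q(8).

First differences: 48, 192, 480, 960, 1680. Second differences: 144, 288, 480, 720. Third differences: 144, 192, 240. Fourth differences: 48, 48.
Level-4 differences are constant, so Q has degree 4.
Extending the table by one column gives the next first difference 2688, so Q(8) = 3363 + 2688 = 6051.

6051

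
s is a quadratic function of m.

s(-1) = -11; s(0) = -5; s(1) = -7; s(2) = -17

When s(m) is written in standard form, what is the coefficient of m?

Write s(m) = am² + bm + c; the 4 given values yield a linear system in the 3 coefficients.
Solving, s(m) = -4m² + 2m - 5.
The coefficient of m is 2.

2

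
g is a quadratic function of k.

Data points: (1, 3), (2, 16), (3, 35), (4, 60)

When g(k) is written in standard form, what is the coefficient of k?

First differences: 13, 19, 25. Second differences: 6, 6.
Level-2 differences are constant, so g has degree 2.
Fitting a degree-2 polynomial gives g(k) = 3k² + 4k - 4.
The coefficient of k is 4.

4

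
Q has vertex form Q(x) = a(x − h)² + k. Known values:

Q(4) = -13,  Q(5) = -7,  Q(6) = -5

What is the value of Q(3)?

-23

First differences 6, 2; second difference -4 = 2a, so a = -2.
Expanding, the x-coefficient is −2ah = 4h; matching it to the data gives h = 6, and then k = -5.
So Q(x) = -2(x − 6)² − 5.
Q(3) = -2·(-3)² − 5 = -23.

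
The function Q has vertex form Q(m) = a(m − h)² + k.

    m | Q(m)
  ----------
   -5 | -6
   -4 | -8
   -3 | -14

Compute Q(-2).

-24

First differences -2, -6; second difference -4 = 2a, so a = -2.
Expanding, the m-coefficient is −2ah = 4h; matching it to the data gives h = -5, and then k = -6.
So Q(m) = -2(m + 5)² − 6.
Q(-2) = -2·3² − 6 = -24.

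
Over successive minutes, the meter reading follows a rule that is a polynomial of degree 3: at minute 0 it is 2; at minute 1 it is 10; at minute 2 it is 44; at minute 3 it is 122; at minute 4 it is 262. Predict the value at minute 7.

Write the value at n as P(n).
First differences: 8, 34, 78, 140. Second differences: 26, 44, 62. Third differences: 18, 18.
Level-3 differences are constant, so P has degree 3.
Fitting a degree-3 polynomial gives P(n) = 3n³ + 4n² + n + 2.
Then P(7) = 1234.

1234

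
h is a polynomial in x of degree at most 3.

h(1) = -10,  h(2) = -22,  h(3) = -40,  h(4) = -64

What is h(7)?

-172

First differences: -12, -18, -24. Second differences: -6, -6.
Level-2 differences are constant, so h has degree 2.
Fitting a degree-2 polynomial gives h(x) = -3x² - 3x - 4.
Then h(7) = -172.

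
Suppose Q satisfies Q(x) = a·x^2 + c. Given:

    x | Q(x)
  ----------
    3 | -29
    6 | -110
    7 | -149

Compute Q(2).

-14

From Q(3) = -29 and Q(6) = -110: 9a + c = -29 and 36a + c = -110.
Subtracting: 27a = -81, so a = -3; then c = -29 − (-3)·9 = -2.
So Q(x) = -3x² − 2, and Q(2) = -14.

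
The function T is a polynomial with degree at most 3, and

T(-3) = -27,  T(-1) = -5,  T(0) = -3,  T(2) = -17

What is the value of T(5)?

-83

Write T(t) = at³ + bt² + ct + d; the 4 given values yield a linear system in the 4 coefficients.
Solving, the leading coefficient vanishes, and T(t) = -3t² - t - 3.
Then T(5) = -83.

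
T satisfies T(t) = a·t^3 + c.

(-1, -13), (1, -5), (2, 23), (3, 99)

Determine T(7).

1363

From T(-1) = -13 and T(1) = -5: -1a + c = -13 and 1a + c = -5.
Subtracting: 2a = 8, so a = 4; then c = -13 − 4·(-1) = -9.
So T(t) = 4t³ − 9, and T(7) = 1363.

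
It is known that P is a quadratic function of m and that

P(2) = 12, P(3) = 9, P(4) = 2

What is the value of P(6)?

Write P(m) = am² + bm + c; the 3 given values yield a linear system in the 3 coefficients.
Solving, P(m) = -2m² + 7m + 6.
Then P(6) = -24.

-24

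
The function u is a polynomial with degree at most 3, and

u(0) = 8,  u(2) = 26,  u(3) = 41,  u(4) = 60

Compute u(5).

Write u(n) = an³ + bn² + cn + d; the 4 given values yield a linear system in the 4 coefficients.
Solving, the leading coefficient vanishes, and u(n) = 2n² + 5n + 8.
Then u(5) = 83.

83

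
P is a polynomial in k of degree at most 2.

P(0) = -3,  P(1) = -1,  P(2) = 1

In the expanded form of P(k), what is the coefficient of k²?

0

First differences: 2, 2.
Level-1 differences are constant, so P has degree 1.
Fitting a degree-1 polynomial gives P(k) = 2k - 3.
The coefficient of k² is 0.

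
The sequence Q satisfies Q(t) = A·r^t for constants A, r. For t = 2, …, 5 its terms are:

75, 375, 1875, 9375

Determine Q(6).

Consecutive ratio: 375/75 = 5, and 1875/375 = 5, so r = 5.
Then A·5^2 = 75 gives A = 3, and Q(t) = 3·5^t.
Q(6) = 3·5^6 = 46875.

46875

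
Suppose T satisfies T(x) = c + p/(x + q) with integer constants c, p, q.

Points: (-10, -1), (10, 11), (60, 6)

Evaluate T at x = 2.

(T(x) − c)(x + q) = p for each data point; the three points give a linear system in c and q, then p follows.
Solving: c = 5, q = 0, p = 60, so T(x) = 5 + 60/(x + 0).
Then T(2) = 5 + 60/2 = 35.

35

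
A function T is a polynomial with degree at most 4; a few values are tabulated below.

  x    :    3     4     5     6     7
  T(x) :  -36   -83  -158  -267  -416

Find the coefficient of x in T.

First differences: -47, -75, -109, -149. Second differences: -28, -34, -40. Third differences: -6, -6.
Level-3 differences are constant, so T has degree 3.
Fitting a degree-3 polynomial gives T(x) = -x³ - 2x² + 4x - 3.
The coefficient of x is 4.

4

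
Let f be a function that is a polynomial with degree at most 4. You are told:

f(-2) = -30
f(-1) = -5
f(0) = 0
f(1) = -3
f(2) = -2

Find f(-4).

-188

Write f(x) = ax^4 + bx³ + cx² + dx + e; the 5 given values yield a linear system in the 5 coefficients.
Solving, the leading coefficient vanishes, and f(x) = 2x³ - 4x² - x.
Then f(-4) = -188.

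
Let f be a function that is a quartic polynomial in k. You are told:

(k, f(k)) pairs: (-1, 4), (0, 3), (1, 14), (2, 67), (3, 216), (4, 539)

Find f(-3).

42

First differences: -1, 11, 53, 149, 323. Second differences: 12, 42, 96, 174. Third differences: 30, 54, 78. Fourth differences: 24, 24.
Level-4 differences are constant, so f has degree 4.
Fitting a degree-4 polynomial gives f(k) = k^4 + 3k³ + 5k² + 2k + 3.
Then f(-3) = 42.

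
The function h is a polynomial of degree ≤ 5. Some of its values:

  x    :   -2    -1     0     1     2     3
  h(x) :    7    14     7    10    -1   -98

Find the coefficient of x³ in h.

First differences: 7, -7, 3, -11, -97. Second differences: -14, 10, -14, -86. Third differences: 24, -24, -72. Fourth differences: -48, -48.
Level-4 differences are constant, so h has degree 4.
Fitting a degree-4 polynomial gives h(x) = -2x^4 + 7x² - 2x + 7.
The coefficient of x³ is 0.

0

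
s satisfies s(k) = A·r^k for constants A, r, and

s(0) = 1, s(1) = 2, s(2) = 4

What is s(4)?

16

Consecutive ratio: 2/1 = 2, and 4/2 = 2, so r = 2.
Then A·2^0 = 1 gives A = 1, and s(k) = 1·2^k.
s(4) = 1·2^4 = 16.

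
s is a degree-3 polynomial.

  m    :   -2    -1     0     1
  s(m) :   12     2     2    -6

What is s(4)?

Write s(m) = am³ + bm² + cm + d; the 4 given values yield a linear system in the 4 coefficients.
Solving, s(m) = -3m³ - 4m² - m + 2.
Then s(4) = -258.

-258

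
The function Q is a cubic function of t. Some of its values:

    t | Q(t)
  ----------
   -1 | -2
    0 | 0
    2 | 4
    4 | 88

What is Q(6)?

348

Write Q(t) = at³ + bt² + ct + d; the 4 given values yield a linear system in the 4 coefficients.
Solving, Q(t) = 2t³ - 2t² - 2t.
Then Q(6) = 348.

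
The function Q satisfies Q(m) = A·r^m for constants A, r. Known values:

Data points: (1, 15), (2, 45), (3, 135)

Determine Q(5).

1215

Consecutive ratio: 45/15 = 3, and 135/45 = 3, so r = 3.
Then A·3^1 = 15 gives A = 5, and Q(m) = 5·3^m.
Q(5) = 5·3^5 = 1215.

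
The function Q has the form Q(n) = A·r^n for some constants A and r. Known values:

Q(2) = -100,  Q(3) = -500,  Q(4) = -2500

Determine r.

Consecutive ratio: -500/(-100) = 5, and -2500/(-500) = 5, so r = 5.
Then A·5^2 = -100 gives A = -4, and Q(n) = -4·5^n.

5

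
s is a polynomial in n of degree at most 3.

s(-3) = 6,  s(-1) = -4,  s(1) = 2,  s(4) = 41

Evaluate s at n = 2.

Write s(n) = an³ + bn² + cn + d; the 4 given values yield a linear system in the 4 coefficients.
Solving, the leading coefficient vanishes, and s(n) = 2n² + 3n - 3.
Then s(2) = 11.

11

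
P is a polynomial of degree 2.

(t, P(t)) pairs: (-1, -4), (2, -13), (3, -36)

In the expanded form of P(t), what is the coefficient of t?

2

Write P(t) = at² + bt + c; the 3 given values yield a linear system in the 3 coefficients.
Solving, P(t) = -5t² + 2t + 3.
The coefficient of t is 2.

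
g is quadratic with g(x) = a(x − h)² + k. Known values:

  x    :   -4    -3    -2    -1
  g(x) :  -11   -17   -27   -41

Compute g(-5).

First differences -6, -10, -14; second difference -4 = 2a, so a = -2.
Expanding, the x-coefficient is −2ah = 4h; matching it to the data gives h = -5, and then k = -9.
So g(x) = -2(x + 5)² − 9.
g(-5) = -2·0² − 9 = -9.

-9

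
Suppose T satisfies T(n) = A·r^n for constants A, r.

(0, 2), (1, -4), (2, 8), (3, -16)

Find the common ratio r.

Consecutive ratio: -4/2 = -2, and 8/(-4) = -2, so r = -2.
Then A·(-2)^0 = 2 gives A = 2, and T(n) = 2·(-2)^n.

-2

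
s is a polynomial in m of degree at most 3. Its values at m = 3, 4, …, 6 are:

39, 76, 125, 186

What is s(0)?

0

First differences: 37, 49, 61. Second differences: 12, 12.
Level-2 differences are constant, so s has degree 2.
Fitting a degree-2 polynomial gives s(m) = 6m² - 5m.
The constant term is s(0) = 0.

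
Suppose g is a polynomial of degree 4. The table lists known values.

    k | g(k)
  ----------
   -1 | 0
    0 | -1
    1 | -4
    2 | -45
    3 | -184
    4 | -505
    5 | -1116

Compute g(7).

-3760

First differences: -1, -3, -41, -139, -321, -611. Second differences: -2, -38, -98, -182, -290. Third differences: -36, -60, -84, -108. Fourth differences: -24, -24, -24.
Level-4 differences are constant, so g has degree 4.
Fitting a degree-4 polynomial gives g(k) = -k^4 - 4k³ + 2k - 1.
Then g(7) = -3760.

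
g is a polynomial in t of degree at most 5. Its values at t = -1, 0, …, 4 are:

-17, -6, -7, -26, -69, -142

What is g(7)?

-601

First differences: 11, -1, -19, -43, -73. Second differences: -12, -18, -24, -30. Third differences: -6, -6, -6.
Level-3 differences are constant, so g has degree 3.
Fitting a degree-3 polynomial gives g(t) = -t³ - 6t² + 6t - 6.
Then g(7) = -601.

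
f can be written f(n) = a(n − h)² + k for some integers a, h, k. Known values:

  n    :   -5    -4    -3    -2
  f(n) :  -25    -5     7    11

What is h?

-2

First differences 20, 12, 4; second difference -8 = 2a, so a = -4.
Expanding, the n-coefficient is −2ah = 8h; matching it to the data gives h = -2, and then k = 11.
So f(n) = -4(n + 2)² + 11.
Hence h = -2.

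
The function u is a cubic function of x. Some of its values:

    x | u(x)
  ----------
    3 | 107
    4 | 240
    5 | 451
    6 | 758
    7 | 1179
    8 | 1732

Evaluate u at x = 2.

First differences: 133, 211, 307, 421, 553. Second differences: 78, 96, 114, 132. Third differences: 18, 18, 18.
Level-3 differences are constant, so u has degree 3.
Fitting a degree-3 polynomial gives u(x) = 3x³ + 3x² + x - 4.
Then u(2) = 34.

34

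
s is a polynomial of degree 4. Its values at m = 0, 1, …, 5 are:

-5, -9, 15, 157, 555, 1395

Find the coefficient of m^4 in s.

2

First differences: -4, 24, 142, 398, 840. Second differences: 28, 118, 256, 442. Third differences: 90, 138, 186. Fourth differences: 48, 48.
Level-4 differences are constant, so s has degree 4.
Fitting a degree-4 polynomial gives s(m) = 2m^4 + 3m³ - 9m² - 5.
The coefficient of m^4 is 2.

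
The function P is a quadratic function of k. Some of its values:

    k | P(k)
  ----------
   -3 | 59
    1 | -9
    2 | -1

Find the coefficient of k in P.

-7

Write P(k) = ak² + bk + c; the 3 given values yield a linear system in the 3 coefficients.
Solving, P(k) = 5k² - 7k - 7.
The coefficient of k is -7.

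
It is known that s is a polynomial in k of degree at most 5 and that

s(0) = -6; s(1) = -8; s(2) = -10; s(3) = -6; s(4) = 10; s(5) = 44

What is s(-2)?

First differences: -2, -2, 4, 16, 34. Second differences: 0, 6, 12, 18. Third differences: 6, 6, 6.
Level-3 differences are constant, so s has degree 3.
Fitting a degree-3 polynomial gives s(k) = k³ - 3k² - 6.
Then s(-2) = -26.

-26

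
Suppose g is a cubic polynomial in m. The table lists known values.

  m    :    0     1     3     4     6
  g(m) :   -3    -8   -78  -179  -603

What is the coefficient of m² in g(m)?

Write g(m) = am³ + bm² + cm + d; the 5 given values yield a linear system in the 4 coefficients.
Solving, g(m) = -3m³ + 2m² - 4m - 3.
The coefficient of m² is 2.

2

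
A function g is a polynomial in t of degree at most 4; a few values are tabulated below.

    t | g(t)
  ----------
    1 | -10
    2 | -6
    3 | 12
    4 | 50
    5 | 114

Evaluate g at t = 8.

522

First differences: 4, 18, 38, 64. Second differences: 14, 20, 26. Third differences: 6, 6.
Level-3 differences are constant, so g has degree 3.
Fitting a degree-3 polynomial gives g(t) = t³ + t² - 6t - 6.
Then g(8) = 522.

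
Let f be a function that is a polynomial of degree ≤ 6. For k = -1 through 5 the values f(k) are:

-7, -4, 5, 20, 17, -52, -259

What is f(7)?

First differences: 3, 9, 15, -3, -69, -207. Second differences: 6, 6, -18, -66, -138. Third differences: 0, -24, -48, -72. Fourth differences: -24, -24, -24.
Level-4 differences are constant, so f has degree 4.
Fitting a degree-4 polynomial gives f(k) = -k^4 + 2k³ + 4k² + 4k - 4.
Then f(7) = -1495.

-1495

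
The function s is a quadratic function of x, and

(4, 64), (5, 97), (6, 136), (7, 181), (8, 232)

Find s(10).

352

First differences: 33, 39, 45, 51. Second differences: 6, 6, 6.
Level-2 differences are constant, so s has degree 2.
Fitting a degree-2 polynomial gives s(x) = 3x² + 6x - 8.
Then s(10) = 352.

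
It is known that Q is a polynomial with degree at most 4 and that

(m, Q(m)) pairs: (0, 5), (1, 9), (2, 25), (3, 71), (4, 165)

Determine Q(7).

First differences: 4, 16, 46, 94. Second differences: 12, 30, 48. Third differences: 18, 18.
Level-3 differences are constant, so Q has degree 3.
Fitting a degree-3 polynomial gives Q(m) = 3m³ - 3m² + 4m + 5.
Then Q(7) = 915.

915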